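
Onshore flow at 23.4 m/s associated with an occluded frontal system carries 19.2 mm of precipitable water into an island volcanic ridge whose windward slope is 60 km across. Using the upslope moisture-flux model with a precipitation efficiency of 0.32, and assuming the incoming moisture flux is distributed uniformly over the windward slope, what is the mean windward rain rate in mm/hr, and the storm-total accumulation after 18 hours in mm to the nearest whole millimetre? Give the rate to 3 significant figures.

R ≈ 8.63 mm/hr; total ≈ 155 mm

Incoming column moisture flux per unit ridge length: F = V × PW = 23.4 × 19.2 = 449.28 mm·m/s.
Spread over the 60 km slope with efficiency ε = 0.32: R = ε·F/W = 0.32 × 449.28 / 60000 m = 2.396e-03 mm/s.
R = 2.396e-03 × 3600 = 8.63 mm/hr.
Over 18 h: total = 8.63 × 18 = 155.34 ≈ 155 mm.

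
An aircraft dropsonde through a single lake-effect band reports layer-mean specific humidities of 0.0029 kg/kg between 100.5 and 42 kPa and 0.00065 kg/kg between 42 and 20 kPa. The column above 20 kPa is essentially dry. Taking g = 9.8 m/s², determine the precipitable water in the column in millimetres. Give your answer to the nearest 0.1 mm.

Precipitable water is the column-integrated vapour mass per unit area: PW = (1/g) Σ q̄ Δp, with q in kg/kg and Δp in Pa (1 kg/m² of water = 1 mm).
Layer 100.5–42 kPa: Δp = 585 hPa = 58500 Pa, q̄ = 0.0029 kg/kg → 0.0029 × 58500 / 9.8 = 17.31 mm
Layer 42–20 kPa: Δp = 220 hPa = 22000 Pa, q̄ = 0.00065 kg/kg → 0.00065 × 22000 / 9.8 = 1.46 mm
PW = 17.31 + 1.46 = 18.77 ≈ 18.8 mm.

PW ≈ 18.8 mm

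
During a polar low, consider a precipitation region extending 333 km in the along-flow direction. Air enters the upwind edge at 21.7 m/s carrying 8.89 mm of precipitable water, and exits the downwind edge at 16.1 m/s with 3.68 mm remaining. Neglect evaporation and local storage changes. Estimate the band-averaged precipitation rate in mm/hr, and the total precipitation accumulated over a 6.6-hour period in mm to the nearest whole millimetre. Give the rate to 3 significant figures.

R ≈ 1.45 mm/hr; total ≈ 10 mm

Column moisture flux per unit crosswind length is F = V × PW.
Inflow: F_in = 21.7 × 8.89 = 192.913 mm·m/s
Outflow: F_out = 16.1 × 3.68 = 59.248 mm·m/s
Steady-state rate R = (F_in − F_out)/L = (192.913 − 59.248) / 333000 m = 4.014e-04 mm/s.
R = 4.014e-04 × 3600 = 1.45 mm/hr.
Over 6.6 h: total = 1.45 × 6.6 = 9.57 ≈ 10 mm.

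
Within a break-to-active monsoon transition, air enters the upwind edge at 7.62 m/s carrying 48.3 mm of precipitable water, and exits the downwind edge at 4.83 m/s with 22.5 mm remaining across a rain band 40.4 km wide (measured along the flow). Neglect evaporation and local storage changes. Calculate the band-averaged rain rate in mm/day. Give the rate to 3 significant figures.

R ≈ 555 mm/day

Column moisture flux per unit crosswind length is F = V × PW.
Inflow: F_in = 7.62 × 48.3 = 368.046 mm·m/s
Outflow: F_out = 4.83 × 22.5 = 108.675 mm·m/s
Steady-state rate R = (F_in − F_out)/L = (368.046 − 108.675) / 40400 m = 6.420e-03 mm/s.
R = 6.420e-03 × 3600 × 24 = 555 mm/day.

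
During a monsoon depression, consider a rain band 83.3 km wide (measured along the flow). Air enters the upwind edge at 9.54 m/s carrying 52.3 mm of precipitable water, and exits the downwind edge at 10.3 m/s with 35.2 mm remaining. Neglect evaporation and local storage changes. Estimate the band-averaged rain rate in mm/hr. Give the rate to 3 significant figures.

R ≈ 5.89 mm/hr

Column moisture flux per unit crosswind length is F = V × PW.
Inflow: F_in = 9.54 × 52.3 = 498.942 mm·m/s
Outflow: F_out = 10.3 × 35.2 = 362.56 mm·m/s
Steady-state rate R = (F_in − F_out)/L = (498.942 − 362.56) / 83300 m = 1.637e-03 mm/s.
R = 1.637e-03 × 3600 = 5.89 mm/hr.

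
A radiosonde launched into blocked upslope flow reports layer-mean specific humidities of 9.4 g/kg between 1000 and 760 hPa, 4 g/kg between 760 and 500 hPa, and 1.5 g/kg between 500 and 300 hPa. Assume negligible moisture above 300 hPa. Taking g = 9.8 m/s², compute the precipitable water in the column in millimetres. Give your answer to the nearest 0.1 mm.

Precipitable water is the column-integrated vapour mass per unit area: PW = (1/g) Σ q̄ Δp, with q in kg/kg and Δp in Pa (1 kg/m² of water = 1 mm).
Layer 1000–760 hPa: Δp = 240 hPa = 24000 Pa, q̄ = 0.0094 kg/kg → 0.0094 × 24000 / 9.8 = 23.02 mm
Layer 760–500 hPa: Δp = 260 hPa = 26000 Pa, q̄ = 0.004 kg/kg → 0.004 × 26000 / 9.8 = 10.61 mm
Layer 500–300 hPa: Δp = 200 hPa = 20000 Pa, q̄ = 0.0015 kg/kg → 0.0015 × 20000 / 9.8 = 3.06 mm
PW = 23.02 + 10.61 + 3.06 = 36.69 ≈ 36.7 mm.

PW ≈ 36.7 mm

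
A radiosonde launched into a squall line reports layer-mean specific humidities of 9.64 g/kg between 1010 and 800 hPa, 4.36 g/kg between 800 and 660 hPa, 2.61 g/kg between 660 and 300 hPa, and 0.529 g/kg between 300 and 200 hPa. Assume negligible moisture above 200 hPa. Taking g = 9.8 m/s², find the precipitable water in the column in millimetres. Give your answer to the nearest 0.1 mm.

Precipitable water is the column-integrated vapour mass per unit area: PW = (1/g) Σ q̄ Δp, with q in kg/kg and Δp in Pa (1 kg/m² of water = 1 mm).
Layer 1010–800 hPa: Δp = 210 hPa = 21000 Pa, q̄ = 0.00964 kg/kg → 0.00964 × 21000 / 9.8 = 20.66 mm
Layer 800–660 hPa: Δp = 140 hPa = 14000 Pa, q̄ = 0.00436 kg/kg → 0.00436 × 14000 / 9.8 = 6.23 mm
Layer 660–300 hPa: Δp = 360 hPa = 36000 Pa, q̄ = 0.00261 kg/kg → 0.00261 × 36000 / 9.8 = 9.59 mm
Layer 300–200 hPa: Δp = 100 hPa = 10000 Pa, q̄ = 0.000529 kg/kg → 0.000529 × 10000 / 9.8 = 0.54 mm
PW = 20.66 + 6.23 + 9.59 + 0.54 = 37.02 ≈ 37.0 mm.

PW ≈ 37.0 mm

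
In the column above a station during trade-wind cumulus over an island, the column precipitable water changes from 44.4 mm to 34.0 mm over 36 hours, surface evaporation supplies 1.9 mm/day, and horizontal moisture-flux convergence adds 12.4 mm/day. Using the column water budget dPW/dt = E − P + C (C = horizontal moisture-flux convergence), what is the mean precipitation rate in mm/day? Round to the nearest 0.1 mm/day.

P ≈ 21.2 mm/day

dPW/dt = (34.0 − 44.4) mm / (36/24 day) = -6.933 mm/day.
P = E + C − dPW/dt = 1.9 + (12.4) − (-6.933) = 21.2 mm/day.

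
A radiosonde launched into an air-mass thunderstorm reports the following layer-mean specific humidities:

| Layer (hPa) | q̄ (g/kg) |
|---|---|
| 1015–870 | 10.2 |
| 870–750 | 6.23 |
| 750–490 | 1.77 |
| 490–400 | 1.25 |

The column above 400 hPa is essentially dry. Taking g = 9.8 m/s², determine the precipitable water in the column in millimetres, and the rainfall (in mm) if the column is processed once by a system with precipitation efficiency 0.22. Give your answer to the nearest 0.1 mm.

Precipitable water is the column-integrated vapour mass per unit area: PW = (1/g) Σ q̄ Δp, with q in kg/kg and Δp in Pa (1 kg/m² of water = 1 mm).
Layer 1015–870 hPa: Δp = 145 hPa = 14500 Pa, q̄ = 0.0102 kg/kg → 0.0102 × 14500 / 9.8 = 15.09 mm
Layer 870–750 hPa: Δp = 120 hPa = 12000 Pa, q̄ = 0.00623 kg/kg → 0.00623 × 12000 / 9.8 = 7.63 mm
Layer 750–490 hPa: Δp = 260 hPa = 26000 Pa, q̄ = 0.00177 kg/kg → 0.00177 × 26000 / 9.8 = 4.70 mm
Layer 490–400 hPa: Δp = 90 hPa = 9000 Pa, q̄ = 0.00125 kg/kg → 0.00125 × 9000 / 9.8 = 1.15 mm
PW = 15.09 + 7.63 + 4.70 + 1.15 = 28.57 ≈ 28.6 mm.
Rainfall = ε × PW = 0.22 × 28.6 = 6.3 mm.

PW ≈ 28.6 mm; rainfall ≈ 6.3 mm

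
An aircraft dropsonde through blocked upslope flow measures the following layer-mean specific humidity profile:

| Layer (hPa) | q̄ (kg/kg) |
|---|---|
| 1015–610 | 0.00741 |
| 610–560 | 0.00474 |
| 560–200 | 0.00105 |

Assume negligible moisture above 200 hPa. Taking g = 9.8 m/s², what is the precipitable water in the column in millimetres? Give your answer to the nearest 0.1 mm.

Precipitable water is the column-integrated vapour mass per unit area: PW = (1/g) Σ q̄ Δp, with q in kg/kg and Δp in Pa (1 kg/m² of water = 1 mm).
Layer 1015–610 hPa: Δp = 405 hPa = 40500 Pa, q̄ = 0.00741 kg/kg → 0.00741 × 40500 / 9.8 = 30.62 mm
Layer 610–560 hPa: Δp = 50 hPa = 5000 Pa, q̄ = 0.00474 kg/kg → 0.00474 × 5000 / 9.8 = 2.42 mm
Layer 560–200 hPa: Δp = 360 hPa = 36000 Pa, q̄ = 0.00105 kg/kg → 0.00105 × 36000 / 9.8 = 3.86 mm
PW = 30.62 + 2.42 + 3.86 = 36.90 ≈ 36.9 mm.

PW ≈ 36.9 mm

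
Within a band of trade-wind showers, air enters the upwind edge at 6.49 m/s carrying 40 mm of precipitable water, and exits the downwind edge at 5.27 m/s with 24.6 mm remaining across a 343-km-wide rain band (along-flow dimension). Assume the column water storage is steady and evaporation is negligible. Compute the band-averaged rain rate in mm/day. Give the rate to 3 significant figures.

R ≈ 32.7 mm/day

Column moisture flux per unit crosswind length is F = V × PW.
Inflow: F_in = 6.49 × 40 = 259.6 mm·m/s
Outflow: F_out = 5.27 × 24.6 = 129.642 mm·m/s
Steady-state rate R = (F_in − F_out)/L = (259.6 − 129.642) / 343000 m = 3.789e-04 mm/s.
R = 3.789e-04 × 3600 × 24 = 32.7 mm/day.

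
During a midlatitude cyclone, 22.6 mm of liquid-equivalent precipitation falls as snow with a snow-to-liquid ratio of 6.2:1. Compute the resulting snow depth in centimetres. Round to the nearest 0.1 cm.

Snow depth = liquid × ratio = 22.6 mm × 6.2 = 140.12 mm = 14.0 cm.

snow depth ≈ 14.0 cm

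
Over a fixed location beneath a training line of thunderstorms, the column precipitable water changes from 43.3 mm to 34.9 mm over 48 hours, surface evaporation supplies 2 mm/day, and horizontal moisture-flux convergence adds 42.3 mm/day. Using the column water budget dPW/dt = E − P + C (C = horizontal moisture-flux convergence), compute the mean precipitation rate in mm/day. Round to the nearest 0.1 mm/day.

dPW/dt = (34.9 − 43.3) mm / (48/24 day) = -4.200 mm/day.
P = E + C − dPW/dt = 2 + (42.3) − (-4.200) = 48.5 mm/day.

P ≈ 48.5 mm/day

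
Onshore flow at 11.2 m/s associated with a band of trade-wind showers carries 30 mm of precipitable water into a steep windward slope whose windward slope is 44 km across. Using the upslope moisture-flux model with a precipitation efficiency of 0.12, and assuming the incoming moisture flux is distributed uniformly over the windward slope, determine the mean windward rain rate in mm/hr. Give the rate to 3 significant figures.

R ≈ 3.30 mm/hr

Incoming column moisture flux per unit ridge length: F = V × PW = 11.2 × 30 = 336 mm·m/s.
Spread over the 44 km slope with efficiency ε = 0.12: R = ε·F/W = 0.12 × 336 / 44000 m = 9.164e-04 mm/s.
R = 9.164e-04 × 3600 = 3.30 mm/hr.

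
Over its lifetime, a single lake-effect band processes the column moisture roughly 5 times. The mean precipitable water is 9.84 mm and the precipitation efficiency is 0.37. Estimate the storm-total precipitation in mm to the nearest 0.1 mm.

Each cycle deposits ε × PW = 0.37 × 9.84 = 3.6408 mm.
Over 5 cycles: 5 × 3.6408 = 18.2 mm.

precipitation ≈ 18.2 mm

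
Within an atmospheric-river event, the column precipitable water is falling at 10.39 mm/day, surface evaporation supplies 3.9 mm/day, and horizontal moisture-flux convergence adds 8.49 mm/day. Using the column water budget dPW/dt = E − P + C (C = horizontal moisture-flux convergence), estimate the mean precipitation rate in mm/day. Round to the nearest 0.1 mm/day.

P ≈ 22.8 mm/day

dPW/dt = -10.39 mm/day.
P = E + C − dPW/dt = 3.9 + (8.49) − (-10.39) = 22.8 mm/day.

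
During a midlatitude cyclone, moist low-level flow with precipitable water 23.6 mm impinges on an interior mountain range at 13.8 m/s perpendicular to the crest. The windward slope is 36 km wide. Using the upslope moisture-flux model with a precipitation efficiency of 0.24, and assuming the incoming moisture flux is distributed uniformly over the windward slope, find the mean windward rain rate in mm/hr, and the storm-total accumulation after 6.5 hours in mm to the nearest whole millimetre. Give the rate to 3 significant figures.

Incoming column moisture flux per unit ridge length: F = V × PW = 13.8 × 23.6 = 325.68 mm·m/s.
Spread over the 36 km slope with efficiency ε = 0.24: R = ε·F/W = 0.24 × 325.68 / 36000 m = 2.171e-03 mm/s.
R = 2.171e-03 × 3600 = 7.82 mm/hr.
Over 6.5 h: total = 7.82 × 6.5 = 50.83 ≈ 51 mm.

R ≈ 7.82 mm/hr; total ≈ 51 mm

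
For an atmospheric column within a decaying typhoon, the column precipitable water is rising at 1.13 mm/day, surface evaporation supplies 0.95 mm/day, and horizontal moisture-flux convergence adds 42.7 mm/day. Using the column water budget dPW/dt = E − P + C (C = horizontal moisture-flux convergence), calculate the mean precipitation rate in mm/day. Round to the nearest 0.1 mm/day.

P ≈ 42.5 mm/day

dPW/dt = +1.13 mm/day.
P = E + C − dPW/dt = 0.95 + (42.7) − (+1.13) = 42.5 mm/day.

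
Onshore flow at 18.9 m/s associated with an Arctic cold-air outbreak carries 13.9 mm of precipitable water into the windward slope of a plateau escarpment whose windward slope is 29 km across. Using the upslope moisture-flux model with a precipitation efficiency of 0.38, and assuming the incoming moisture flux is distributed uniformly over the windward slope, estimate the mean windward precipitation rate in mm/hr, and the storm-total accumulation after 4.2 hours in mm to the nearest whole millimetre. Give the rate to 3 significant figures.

Incoming column moisture flux per unit ridge length: F = V × PW = 18.9 × 13.9 = 262.71 mm·m/s.
Spread over the 29 km slope with efficiency ε = 0.38: R = ε·F/W = 0.38 × 262.71 / 29000 m = 3.442e-03 mm/s.
R = 3.442e-03 × 3600 = 12.4 mm/hr.
Over 4.2 h: total = 12.4 × 4.2 = 52.08 ≈ 52 mm.

R ≈ 12.4 mm/hr; total ≈ 52 mm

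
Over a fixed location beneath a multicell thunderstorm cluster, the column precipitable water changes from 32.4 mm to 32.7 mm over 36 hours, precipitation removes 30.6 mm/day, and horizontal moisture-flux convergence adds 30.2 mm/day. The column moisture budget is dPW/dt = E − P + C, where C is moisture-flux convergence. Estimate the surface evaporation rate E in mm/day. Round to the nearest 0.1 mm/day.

dPW/dt = (32.7 − 32.4) mm / (36/24 day) = +0.200 mm/day.
E = dPW/dt + P − C = (+0.200) + 30.6 − (30.2) = 0.6 mm/day.

E ≈ 0.6 mm/day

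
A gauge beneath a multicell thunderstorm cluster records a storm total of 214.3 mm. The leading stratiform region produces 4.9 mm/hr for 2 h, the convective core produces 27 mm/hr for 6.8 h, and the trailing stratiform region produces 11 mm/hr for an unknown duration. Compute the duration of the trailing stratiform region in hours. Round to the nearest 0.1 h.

duration ≈ 1.9 h

Known phases: 4.9 × 2 + 27 × 6.8 = 9.8 + 183.6 = 193.4 mm.
Remaining depth = 214.3 − 193.4 = 20.9 mm.
Duration = 20.9 / 11 = 1.9 h.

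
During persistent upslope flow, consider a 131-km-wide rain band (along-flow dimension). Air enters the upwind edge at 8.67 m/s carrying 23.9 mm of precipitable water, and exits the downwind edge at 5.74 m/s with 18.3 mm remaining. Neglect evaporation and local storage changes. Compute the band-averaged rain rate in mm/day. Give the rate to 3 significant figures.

R ≈ 67.4 mm/day

Column moisture flux per unit crosswind length is F = V × PW.
Inflow: F_in = 8.67 × 23.9 = 207.213 mm·m/s
Outflow: F_out = 5.74 × 18.3 = 105.042 mm·m/s
Steady-state rate R = (F_in − F_out)/L = (207.213 − 105.042) / 131000 m = 7.799e-04 mm/s.
R = 7.799e-04 × 3600 × 24 = 67.4 mm/day.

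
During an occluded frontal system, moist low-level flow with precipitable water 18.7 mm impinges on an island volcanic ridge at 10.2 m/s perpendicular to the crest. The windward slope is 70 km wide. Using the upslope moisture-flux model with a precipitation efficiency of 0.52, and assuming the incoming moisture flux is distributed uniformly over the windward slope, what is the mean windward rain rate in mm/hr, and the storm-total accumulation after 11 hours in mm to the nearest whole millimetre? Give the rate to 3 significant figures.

Incoming column moisture flux per unit ridge length: F = V × PW = 10.2 × 18.7 = 190.74 mm·m/s.
Spread over the 70 km slope with efficiency ε = 0.52: R = ε·F/W = 0.52 × 190.74 / 70000 m = 1.417e-03 mm/s.
R = 1.417e-03 × 3600 = 5.10 mm/hr.
Over 11 h: total = 5.10 × 11 = 56.1 ≈ 56 mm.

R ≈ 5.10 mm/hr; total ≈ 56 mm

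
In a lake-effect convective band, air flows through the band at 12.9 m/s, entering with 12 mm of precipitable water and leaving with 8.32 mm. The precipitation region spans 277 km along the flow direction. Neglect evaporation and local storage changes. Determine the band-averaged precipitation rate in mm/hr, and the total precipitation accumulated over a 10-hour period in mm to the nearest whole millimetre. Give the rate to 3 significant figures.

Column moisture flux per unit crosswind length is F = V × PW.
Inflow: F_in = 12.9 × 12 = 154.8 mm·m/s
Outflow: F_out = 12.9 × 8.32 = 107.328 mm·m/s
Steady-state rate R = (F_in − F_out)/L = (154.8 − 107.328) / 277000 m = 1.714e-04 mm/s.
R = 1.714e-04 × 3600 = 0.617 mm/hr.
Over 10 h: total = 0.617 × 10 = 6.17 ≈ 6 mm.

R ≈ 0.617 mm/hr; total ≈ 6 mm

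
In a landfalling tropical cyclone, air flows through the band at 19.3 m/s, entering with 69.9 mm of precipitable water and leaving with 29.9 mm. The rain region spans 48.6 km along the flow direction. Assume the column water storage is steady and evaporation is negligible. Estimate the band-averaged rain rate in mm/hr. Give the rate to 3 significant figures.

R ≈ 57.2 mm/hr

Column moisture flux per unit crosswind length is F = V × PW.
Inflow: F_in = 19.3 × 69.9 = 1349.07 mm·m/s
Outflow: F_out = 19.3 × 29.9 = 577.07 mm·m/s
Steady-state rate R = (F_in − F_out)/L = (1349.07 − 577.07) / 48600 m = 1.588e-02 mm/s.
R = 1.588e-02 × 3600 = 57.2 mm/hr.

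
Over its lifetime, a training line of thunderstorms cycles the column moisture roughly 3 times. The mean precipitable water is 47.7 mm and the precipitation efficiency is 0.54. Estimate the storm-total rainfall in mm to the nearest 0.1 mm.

rainfall ≈ 77.3 mm

Each cycle deposits ε × PW = 0.54 × 47.7 = 25.758 mm.
Over 3 cycles: 3 × 25.758 = 77.3 mm.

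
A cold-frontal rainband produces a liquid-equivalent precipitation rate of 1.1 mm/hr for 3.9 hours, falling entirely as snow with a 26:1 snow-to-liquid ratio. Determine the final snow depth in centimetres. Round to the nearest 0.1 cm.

snow depth ≈ 11.2 cm

Liquid-equivalent depth = 1.1 × 3.9 = 4.29 mm.
Snow depth = 4.29 mm × 26 = 111.54 mm = 11.2 cm.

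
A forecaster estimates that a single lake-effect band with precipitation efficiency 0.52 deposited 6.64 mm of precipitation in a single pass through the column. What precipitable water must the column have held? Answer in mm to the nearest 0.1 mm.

PW = precipitation / ε = 6.64 / 0.52 = 12.8 mm.

PW ≈ 12.8 mm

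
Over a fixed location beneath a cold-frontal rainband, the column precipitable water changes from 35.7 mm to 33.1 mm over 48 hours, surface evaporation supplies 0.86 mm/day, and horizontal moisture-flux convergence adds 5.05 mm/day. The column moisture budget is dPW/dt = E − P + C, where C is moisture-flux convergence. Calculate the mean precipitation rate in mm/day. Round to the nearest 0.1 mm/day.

dPW/dt = (33.1 − 35.7) mm / (48/24 day) = -1.300 mm/day.
P = E + C − dPW/dt = 0.86 + (5.05) − (-1.300) = 7.2 mm/day.

P ≈ 7.2 mm/day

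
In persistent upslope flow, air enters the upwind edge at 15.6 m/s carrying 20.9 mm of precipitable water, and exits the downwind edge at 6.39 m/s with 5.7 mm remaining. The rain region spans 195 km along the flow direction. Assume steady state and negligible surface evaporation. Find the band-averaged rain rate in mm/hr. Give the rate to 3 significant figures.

R ≈ 5.35 mm/hr

Column moisture flux per unit crosswind length is F = V × PW.
Inflow: F_in = 15.6 × 20.9 = 326.04 mm·m/s
Outflow: F_out = 6.39 × 5.7 = 36.423 mm·m/s
Steady-state rate R = (F_in − F_out)/L = (326.04 − 36.423) / 195000 m = 1.485e-03 mm/s.
R = 1.485e-03 × 3600 = 5.35 mm/hr.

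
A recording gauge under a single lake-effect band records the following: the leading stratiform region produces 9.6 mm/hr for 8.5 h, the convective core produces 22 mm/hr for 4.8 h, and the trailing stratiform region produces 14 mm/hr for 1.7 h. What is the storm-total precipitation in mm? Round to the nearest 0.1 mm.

Total = Σ Rᵢ Δtᵢ = 9.6 × 8.5 + 22 × 4.8 + 14 × 1.7
      = 81.6 + 105.6 + 23.8 = 211.0 mm.

total ≈ 211.0 mm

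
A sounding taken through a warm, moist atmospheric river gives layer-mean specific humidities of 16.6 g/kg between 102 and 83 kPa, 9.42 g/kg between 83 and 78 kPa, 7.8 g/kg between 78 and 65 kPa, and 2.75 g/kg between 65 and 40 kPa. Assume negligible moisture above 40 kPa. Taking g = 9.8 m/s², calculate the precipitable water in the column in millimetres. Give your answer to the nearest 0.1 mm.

PW ≈ 54.4 mm

Precipitable water is the column-integrated vapour mass per unit area: PW = (1/g) Σ q̄ Δp, with q in kg/kg and Δp in Pa (1 kg/m² of water = 1 mm).
Layer 102–83 kPa: Δp = 190 hPa = 19000 Pa, q̄ = 0.0166 kg/kg → 0.0166 × 19000 / 9.8 = 32.18 mm
Layer 83–78 kPa: Δp = 50 hPa = 5000 Pa, q̄ = 0.00942 kg/kg → 0.00942 × 5000 / 9.8 = 4.81 mm
Layer 78–65 kPa: Δp = 130 hPa = 13000 Pa, q̄ = 0.0078 kg/kg → 0.0078 × 13000 / 9.8 = 10.35 mm
Layer 65–40 kPa: Δp = 250 hPa = 25000 Pa, q̄ = 0.00275 kg/kg → 0.00275 × 25000 / 9.8 = 7.02 mm
PW = 32.18 + 4.81 + 10.35 + 7.02 = 54.36 ≈ 54.4 mm.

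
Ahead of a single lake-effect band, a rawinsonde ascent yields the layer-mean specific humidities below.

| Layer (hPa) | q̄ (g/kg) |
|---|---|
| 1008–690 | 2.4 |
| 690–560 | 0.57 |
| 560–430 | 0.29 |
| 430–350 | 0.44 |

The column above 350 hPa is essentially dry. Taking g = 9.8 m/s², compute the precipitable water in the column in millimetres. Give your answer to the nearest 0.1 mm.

PW ≈ 9.3 mm

Precipitable water is the column-integrated vapour mass per unit area: PW = (1/g) Σ q̄ Δp, with q in kg/kg and Δp in Pa (1 kg/m² of water = 1 mm).
Layer 1008–690 hPa: Δp = 318 hPa = 31800 Pa, q̄ = 0.0024 kg/kg → 0.0024 × 31800 / 9.8 = 7.79 mm
Layer 690–560 hPa: Δp = 130 hPa = 13000 Pa, q̄ = 0.00057 kg/kg → 0.00057 × 13000 / 9.8 = 0.76 mm
Layer 560–430 hPa: Δp = 130 hPa = 13000 Pa, q̄ = 0.00029 kg/kg → 0.00029 × 13000 / 9.8 = 0.38 mm
Layer 430–350 hPa: Δp = 80 hPa = 8000 Pa, q̄ = 0.00044 kg/kg → 0.00044 × 8000 / 9.8 = 0.36 mm
PW = 7.79 + 0.76 + 0.38 + 0.36 = 9.29 ≈ 9.3 mm.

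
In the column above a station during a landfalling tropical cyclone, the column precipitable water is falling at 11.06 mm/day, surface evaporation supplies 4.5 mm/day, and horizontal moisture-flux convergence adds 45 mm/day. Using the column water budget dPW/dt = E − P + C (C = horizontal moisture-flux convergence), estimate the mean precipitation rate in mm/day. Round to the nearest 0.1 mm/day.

P ≈ 60.6 mm/day

dPW/dt = -11.06 mm/day.
P = E + C − dPW/dt = 4.5 + (45) − (-11.06) = 60.6 mm/day.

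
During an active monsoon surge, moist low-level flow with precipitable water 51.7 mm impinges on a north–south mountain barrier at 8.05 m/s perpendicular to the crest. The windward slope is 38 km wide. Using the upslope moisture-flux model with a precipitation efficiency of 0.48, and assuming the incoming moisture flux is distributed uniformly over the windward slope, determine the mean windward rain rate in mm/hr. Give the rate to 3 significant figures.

Incoming column moisture flux per unit ridge length: F = V × PW = 8.05 × 51.7 = 416.185 mm·m/s.
Spread over the 38 km slope with efficiency ε = 0.48: R = ε·F/W = 0.48 × 416.185 / 38000 m = 5.257e-03 mm/s.
R = 5.257e-03 × 3600 = 18.9 mm/hr.

R ≈ 18.9 mm/hr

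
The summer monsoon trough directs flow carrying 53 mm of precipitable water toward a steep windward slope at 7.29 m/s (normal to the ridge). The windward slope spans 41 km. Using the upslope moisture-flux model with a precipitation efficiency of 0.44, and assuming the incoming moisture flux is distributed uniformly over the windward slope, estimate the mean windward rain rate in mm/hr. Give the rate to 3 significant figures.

R ≈ 14.9 mm/hr

Incoming column moisture flux per unit ridge length: F = V × PW = 7.29 × 53 = 386.37 mm·m/s.
Spread over the 41 km slope with efficiency ε = 0.44: R = ε·F/W = 0.44 × 386.37 / 41000 m = 4.146e-03 mm/s.
R = 4.146e-03 × 3600 = 14.9 mm/hr.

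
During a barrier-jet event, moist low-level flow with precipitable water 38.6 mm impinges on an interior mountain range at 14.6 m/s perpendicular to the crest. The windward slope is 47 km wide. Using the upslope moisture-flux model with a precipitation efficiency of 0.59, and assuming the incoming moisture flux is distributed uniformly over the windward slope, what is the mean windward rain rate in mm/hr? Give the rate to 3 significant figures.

R ≈ 25.5 mm/hr

Incoming column moisture flux per unit ridge length: F = V × PW = 14.6 × 38.6 = 563.56 mm·m/s.
Spread over the 47 km slope with efficiency ε = 0.59: R = ε·F/W = 0.59 × 563.56 / 47000 m = 7.074e-03 mm/s.
R = 7.074e-03 × 3600 = 25.5 mm/hr.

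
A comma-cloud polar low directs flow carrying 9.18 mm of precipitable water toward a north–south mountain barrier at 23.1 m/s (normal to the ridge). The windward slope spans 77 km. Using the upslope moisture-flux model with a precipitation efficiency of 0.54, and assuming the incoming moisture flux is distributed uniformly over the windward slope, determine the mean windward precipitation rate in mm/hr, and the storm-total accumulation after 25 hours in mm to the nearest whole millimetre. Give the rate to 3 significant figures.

R ≈ 5.35 mm/hr; total ≈ 134 mm

Incoming column moisture flux per unit ridge length: F = V × PW = 23.1 × 9.18 = 212.058 mm·m/s.
Spread over the 77 km slope with efficiency ε = 0.54: R = ε·F/W = 0.54 × 212.058 / 77000 m = 1.487e-03 mm/s.
R = 1.487e-03 × 3600 = 5.35 mm/hr.
Over 25 h: total = 5.35 × 25 = 133.75 ≈ 134 mm.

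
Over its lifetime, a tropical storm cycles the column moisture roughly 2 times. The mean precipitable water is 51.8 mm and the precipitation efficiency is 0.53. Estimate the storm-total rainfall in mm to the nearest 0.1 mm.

rainfall ≈ 54.9 mm

Each cycle deposits ε × PW = 0.53 × 51.8 = 27.454 mm.
Over 2 cycles: 2 × 27.454 = 54.9 mm.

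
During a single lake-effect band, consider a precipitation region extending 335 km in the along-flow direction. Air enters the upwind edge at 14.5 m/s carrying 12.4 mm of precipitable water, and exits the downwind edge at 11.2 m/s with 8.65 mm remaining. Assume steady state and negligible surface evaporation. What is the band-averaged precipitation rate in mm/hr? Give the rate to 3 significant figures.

R ≈ 0.891 mm/hr

Column moisture flux per unit crosswind length is F = V × PW.
Inflow: F_in = 14.5 × 12.4 = 179.8 mm·m/s
Outflow: F_out = 11.2 × 8.65 = 96.88 mm·m/s
Steady-state rate R = (F_in − F_out)/L = (179.8 − 96.88) / 335000 m = 2.475e-04 mm/s.
R = 2.475e-04 × 3600 = 0.891 mm/hr.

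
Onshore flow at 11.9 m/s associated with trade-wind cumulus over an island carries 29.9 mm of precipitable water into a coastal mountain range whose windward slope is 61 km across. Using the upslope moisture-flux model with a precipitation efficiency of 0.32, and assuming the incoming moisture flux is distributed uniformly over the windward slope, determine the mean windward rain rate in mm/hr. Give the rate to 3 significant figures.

Incoming column moisture flux per unit ridge length: F = V × PW = 11.9 × 29.9 = 355.81 mm·m/s.
Spread over the 61 km slope with efficiency ε = 0.32: R = ε·F/W = 0.32 × 355.81 / 61000 m = 1.867e-03 mm/s.
R = 1.867e-03 × 3600 = 6.72 mm/hr.

R ≈ 6.72 mm/hr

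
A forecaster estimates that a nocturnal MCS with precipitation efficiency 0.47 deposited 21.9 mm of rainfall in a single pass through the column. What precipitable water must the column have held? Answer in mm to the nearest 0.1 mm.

PW = rainfall / ε = 21.9 / 0.47 = 46.6 mm.

PW ≈ 46.6 mm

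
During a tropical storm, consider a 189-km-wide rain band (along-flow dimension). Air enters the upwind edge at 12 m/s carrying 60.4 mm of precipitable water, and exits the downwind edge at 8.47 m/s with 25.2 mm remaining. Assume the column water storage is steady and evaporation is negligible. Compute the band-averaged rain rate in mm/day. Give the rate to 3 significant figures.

Column moisture flux per unit crosswind length is F = V × PW.
Inflow: F_in = 12 × 60.4 = 724.8 mm·m/s
Outflow: F_out = 8.47 × 25.2 = 213.444 mm·m/s
Steady-state rate R = (F_in − F_out)/L = (724.8 − 213.444) / 189000 m = 2.706e-03 mm/s.
R = 2.706e-03 × 3600 × 24 = 234 mm/day.

R ≈ 234 mm/day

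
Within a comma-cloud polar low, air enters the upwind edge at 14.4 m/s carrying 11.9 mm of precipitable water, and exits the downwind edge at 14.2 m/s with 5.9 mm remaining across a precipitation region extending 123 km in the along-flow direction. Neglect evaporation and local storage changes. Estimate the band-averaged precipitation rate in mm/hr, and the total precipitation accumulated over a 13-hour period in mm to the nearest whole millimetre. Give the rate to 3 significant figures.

Column moisture flux per unit crosswind length is F = V × PW.
Inflow: F_in = 14.4 × 11.9 = 171.36 mm·m/s
Outflow: F_out = 14.2 × 5.9 = 83.78 mm·m/s
Steady-state rate R = (F_in − F_out)/L = (171.36 − 83.78) / 123000 m = 7.120e-04 mm/s.
R = 7.120e-04 × 3600 = 2.56 mm/hr.
Over 13 h: total = 2.56 × 13 = 33.28 ≈ 33 mm.

R ≈ 2.56 mm/hr; total ≈ 33 mm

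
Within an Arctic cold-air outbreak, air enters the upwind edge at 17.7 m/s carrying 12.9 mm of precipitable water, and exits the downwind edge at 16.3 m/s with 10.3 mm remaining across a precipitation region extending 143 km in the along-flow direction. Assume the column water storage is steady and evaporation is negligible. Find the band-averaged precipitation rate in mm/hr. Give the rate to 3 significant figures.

Column moisture flux per unit crosswind length is F = V × PW.
Inflow: F_in = 17.7 × 12.9 = 228.33 mm·m/s
Outflow: F_out = 16.3 × 10.3 = 167.89 mm·m/s
Steady-state rate R = (F_in − F_out)/L = (228.33 − 167.89) / 143000 m = 4.227e-04 mm/s.
R = 4.227e-04 × 3600 = 1.52 mm/hr.

R ≈ 1.52 mm/hr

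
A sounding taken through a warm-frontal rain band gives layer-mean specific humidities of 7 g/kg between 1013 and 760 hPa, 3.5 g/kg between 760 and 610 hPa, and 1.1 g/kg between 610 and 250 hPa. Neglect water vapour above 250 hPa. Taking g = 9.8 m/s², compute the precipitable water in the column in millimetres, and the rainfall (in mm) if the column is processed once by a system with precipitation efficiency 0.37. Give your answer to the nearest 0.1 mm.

PW ≈ 27.5 mm; rainfall ≈ 10.2 mm

Precipitable water is the column-integrated vapour mass per unit area: PW = (1/g) Σ q̄ Δp, with q in kg/kg and Δp in Pa (1 kg/m² of water = 1 mm).
Layer 1013–760 hPa: Δp = 253 hPa = 25300 Pa, q̄ = 0.007 kg/kg → 0.007 × 25300 / 9.8 = 18.07 mm
Layer 760–610 hPa: Δp = 150 hPa = 15000 Pa, q̄ = 0.0035 kg/kg → 0.0035 × 15000 / 9.8 = 5.36 mm
Layer 610–250 hPa: Δp = 360 hPa = 36000 Pa, q̄ = 0.0011 kg/kg → 0.0011 × 36000 / 9.8 = 4.04 mm
PW = 18.07 + 5.36 + 4.04 = 27.47 ≈ 27.5 mm.
Rainfall = ε × PW = 0.37 × 27.5 = 10.2 mm.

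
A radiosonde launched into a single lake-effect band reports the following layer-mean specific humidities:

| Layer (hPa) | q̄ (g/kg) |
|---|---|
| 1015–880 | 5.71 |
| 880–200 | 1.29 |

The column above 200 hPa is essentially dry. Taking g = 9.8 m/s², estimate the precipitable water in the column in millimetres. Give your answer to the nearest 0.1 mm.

PW ≈ 16.8 mm

Precipitable water is the column-integrated vapour mass per unit area: PW = (1/g) Σ q̄ Δp, with q in kg/kg and Δp in Pa (1 kg/m² of water = 1 mm).
Layer 1015–880 hPa: Δp = 135 hPa = 13500 Pa, q̄ = 0.00571 kg/kg → 0.00571 × 13500 / 9.8 = 7.87 mm
Layer 880–200 hPa: Δp = 680 hPa = 68000 Pa, q̄ = 0.00129 kg/kg → 0.00129 × 68000 / 9.8 = 8.95 mm
PW = 7.87 + 8.95 = 16.82 ≈ 16.8 mm.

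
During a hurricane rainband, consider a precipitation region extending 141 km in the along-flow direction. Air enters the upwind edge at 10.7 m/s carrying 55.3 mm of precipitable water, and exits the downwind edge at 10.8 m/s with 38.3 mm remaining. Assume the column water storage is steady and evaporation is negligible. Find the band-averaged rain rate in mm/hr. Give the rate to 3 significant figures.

Column moisture flux per unit crosswind length is F = V × PW.
Inflow: F_in = 10.7 × 55.3 = 591.71 mm·m/s
Outflow: F_out = 10.8 × 38.3 = 413.64 mm·m/s
Steady-state rate R = (F_in − F_out)/L = (591.71 − 413.64) / 141000 m = 1.263e-03 mm/s.
R = 1.263e-03 × 3600 = 4.55 mm/hr.

R ≈ 4.55 mm/hr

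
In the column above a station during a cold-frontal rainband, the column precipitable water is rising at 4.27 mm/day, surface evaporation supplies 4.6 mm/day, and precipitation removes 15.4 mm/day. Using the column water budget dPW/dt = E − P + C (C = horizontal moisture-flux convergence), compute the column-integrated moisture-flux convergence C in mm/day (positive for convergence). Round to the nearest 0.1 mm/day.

dPW/dt = +4.27 mm/day.
C = dPW/dt − E + P = (+4.27) − 4.6 + 15.4 = 15.1 mm/day.

C ≈ 15.1 mm/day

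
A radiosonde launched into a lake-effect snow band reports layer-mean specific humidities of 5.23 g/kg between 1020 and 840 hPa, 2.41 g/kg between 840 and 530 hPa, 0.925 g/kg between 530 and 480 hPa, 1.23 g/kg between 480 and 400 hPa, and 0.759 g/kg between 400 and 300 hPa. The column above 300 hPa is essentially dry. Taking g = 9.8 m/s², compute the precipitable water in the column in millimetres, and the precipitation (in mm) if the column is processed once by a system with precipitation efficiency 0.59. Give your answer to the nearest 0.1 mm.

PW ≈ 19.5 mm; precipitation ≈ 11.5 mm

Precipitable water is the column-integrated vapour mass per unit area: PW = (1/g) Σ q̄ Δp, with q in kg/kg and Δp in Pa (1 kg/m² of water = 1 mm).
Layer 1020–840 hPa: Δp = 180 hPa = 18000 Pa, q̄ = 0.00523 kg/kg → 0.00523 × 18000 / 9.8 = 9.61 mm
Layer 840–530 hPa: Δp = 310 hPa = 31000 Pa, q̄ = 0.00241 kg/kg → 0.00241 × 31000 / 9.8 = 7.62 mm
Layer 530–480 hPa: Δp = 50 hPa = 5000 Pa, q̄ = 0.000925 kg/kg → 0.000925 × 5000 / 9.8 = 0.47 mm
Layer 480–400 hPa: Δp = 80 hPa = 8000 Pa, q̄ = 0.00123 kg/kg → 0.00123 × 8000 / 9.8 = 1.00 mm
Layer 400–300 hPa: Δp = 100 hPa = 10000 Pa, q̄ = 0.000759 kg/kg → 0.000759 × 10000 / 9.8 = 0.77 mm
PW = 9.61 + 7.62 + 0.47 + 1.00 + 0.77 = 19.47 ≈ 19.5 mm.
Precipitation = ε × PW = 0.59 × 19.5 = 11.5 mm.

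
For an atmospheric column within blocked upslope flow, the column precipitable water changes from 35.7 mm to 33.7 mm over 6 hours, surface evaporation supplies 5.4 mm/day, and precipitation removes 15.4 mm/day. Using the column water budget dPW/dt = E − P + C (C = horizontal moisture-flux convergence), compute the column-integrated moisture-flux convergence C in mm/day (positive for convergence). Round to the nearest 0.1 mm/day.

dPW/dt = (33.7 − 35.7) mm / (6/24 day) = -8.000 mm/day.
C = dPW/dt − E + P = (-8.000) − 5.4 + 15.4 = 2.0 mm/day.

C ≈ 2.0 mm/day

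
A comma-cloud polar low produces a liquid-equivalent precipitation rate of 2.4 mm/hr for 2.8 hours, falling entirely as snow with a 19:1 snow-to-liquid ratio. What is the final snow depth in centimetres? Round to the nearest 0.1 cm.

snow depth ≈ 12.8 cm

Liquid-equivalent depth = 2.4 × 2.8 = 6.72 mm.
Snow depth = 6.72 mm × 19 = 127.68 mm = 12.8 cm.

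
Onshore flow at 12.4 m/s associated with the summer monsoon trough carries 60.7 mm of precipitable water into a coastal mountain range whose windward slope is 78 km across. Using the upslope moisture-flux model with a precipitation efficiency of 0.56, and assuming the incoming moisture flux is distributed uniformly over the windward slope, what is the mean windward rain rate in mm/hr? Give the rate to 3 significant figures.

R ≈ 19.5 mm/hr

Incoming column moisture flux per unit ridge length: F = V × PW = 12.4 × 60.7 = 752.68 mm·m/s.
Spread over the 78 km slope with efficiency ε = 0.56: R = ε·F/W = 0.56 × 752.68 / 78000 m = 5.404e-03 mm/s.
R = 5.404e-03 × 3600 = 19.5 mm/hr.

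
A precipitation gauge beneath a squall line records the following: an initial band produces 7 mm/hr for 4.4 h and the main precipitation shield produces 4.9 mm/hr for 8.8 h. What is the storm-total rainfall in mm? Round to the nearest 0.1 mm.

Total = Σ Rᵢ Δtᵢ = 7 × 4.4 + 4.9 × 8.8
      = 30.8 + 43.12 = 73.9 mm.

total ≈ 73.9 mm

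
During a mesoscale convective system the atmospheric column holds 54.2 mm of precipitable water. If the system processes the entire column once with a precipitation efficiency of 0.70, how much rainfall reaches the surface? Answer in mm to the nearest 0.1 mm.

rainfall ≈ 37.9 mm

Rainfall = ε × PW = 0.70 × 54.2 = 37.9 mm.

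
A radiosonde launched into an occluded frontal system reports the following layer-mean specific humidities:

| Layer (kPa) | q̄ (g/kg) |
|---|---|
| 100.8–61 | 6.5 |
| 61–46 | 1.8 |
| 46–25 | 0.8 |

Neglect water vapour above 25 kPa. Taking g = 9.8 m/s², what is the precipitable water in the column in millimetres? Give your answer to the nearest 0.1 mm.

PW ≈ 30.9 mm

Precipitable water is the column-integrated vapour mass per unit area: PW = (1/g) Σ q̄ Δp, with q in kg/kg and Δp in Pa (1 kg/m² of water = 1 mm).
Layer 100.8–61 kPa: Δp = 398 hPa = 39800 Pa, q̄ = 0.0065 kg/kg → 0.0065 × 39800 / 9.8 = 26.40 mm
Layer 61–46 kPa: Δp = 150 hPa = 15000 Pa, q̄ = 0.0018 kg/kg → 0.0018 × 15000 / 9.8 = 2.76 mm
Layer 46–25 kPa: Δp = 210 hPa = 21000 Pa, q̄ = 0.0008 kg/kg → 0.0008 × 21000 / 9.8 = 1.71 mm
PW = 26.40 + 2.76 + 1.71 = 30.87 ≈ 30.9 mm.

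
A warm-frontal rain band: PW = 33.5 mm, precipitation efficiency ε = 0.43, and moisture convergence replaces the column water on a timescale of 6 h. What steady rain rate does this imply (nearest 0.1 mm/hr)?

Each overturning extracts ε × PW = 0.43 × 33.5 = 14.405 mm.
Rate = ε·PW / τ = 14.405 / 6 h = 2.4 mm/hr.

R ≈ 2.4 mm/hr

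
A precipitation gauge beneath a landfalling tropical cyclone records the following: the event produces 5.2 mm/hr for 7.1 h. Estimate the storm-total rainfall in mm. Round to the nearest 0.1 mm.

Total = Σ Rᵢ Δtᵢ = 5.2 × 7.1
      = 36.92 = 36.9 mm.

total ≈ 36.9 mm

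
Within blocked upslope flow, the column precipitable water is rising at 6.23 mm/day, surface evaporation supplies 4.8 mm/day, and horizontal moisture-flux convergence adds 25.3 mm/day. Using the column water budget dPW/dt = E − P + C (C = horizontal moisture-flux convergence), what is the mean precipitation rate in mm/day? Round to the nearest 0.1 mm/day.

dPW/dt = +6.23 mm/day.
P = E + C − dPW/dt = 4.8 + (25.3) − (+6.23) = 23.9 mm/day.

P ≈ 23.9 mm/day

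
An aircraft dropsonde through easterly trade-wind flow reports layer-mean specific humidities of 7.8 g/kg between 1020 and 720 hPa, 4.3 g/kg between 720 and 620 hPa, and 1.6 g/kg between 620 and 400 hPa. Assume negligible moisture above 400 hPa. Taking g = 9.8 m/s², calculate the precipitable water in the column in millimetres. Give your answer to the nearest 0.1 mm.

Precipitable water is the column-integrated vapour mass per unit area: PW = (1/g) Σ q̄ Δp, with q in kg/kg and Δp in Pa (1 kg/m² of water = 1 mm).
Layer 1020–720 hPa: Δp = 300 hPa = 30000 Pa, q̄ = 0.0078 kg/kg → 0.0078 × 30000 / 9.8 = 23.88 mm
Layer 720–620 hPa: Δp = 100 hPa = 10000 Pa, q̄ = 0.0043 kg/kg → 0.0043 × 10000 / 9.8 = 4.39 mm
Layer 620–400 hPa: Δp = 220 hPa = 22000 Pa, q̄ = 0.0016 kg/kg → 0.0016 × 22000 / 9.8 = 3.59 mm
PW = 23.88 + 4.39 + 3.59 = 31.86 ≈ 31.9 mm.

PW ≈ 31.9 mm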